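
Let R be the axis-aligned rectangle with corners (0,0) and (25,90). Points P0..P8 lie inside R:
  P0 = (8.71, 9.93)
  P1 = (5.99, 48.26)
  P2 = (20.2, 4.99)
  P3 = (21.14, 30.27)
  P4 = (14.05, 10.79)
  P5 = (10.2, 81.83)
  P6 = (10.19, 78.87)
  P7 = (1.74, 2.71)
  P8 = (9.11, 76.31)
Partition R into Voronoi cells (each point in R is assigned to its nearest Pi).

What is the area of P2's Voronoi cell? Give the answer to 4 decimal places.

Area of P2's cell: 121.9497

1. box [0,25]×[0,90]: [(0, 0) (25, 0) (25, 90) (0, 90)]
2. ⊥bis P2·P0 via (14.455,7.46): [(11.2477, 0) (25, 0) (25, 31.9867)]  |A|=219.9463
3. ⊥bis P2·P1 via (13.095,26.625): [(24.273, 30.2959) (11.2477, 0) (25, 0) (25, 30.5346)]  |A|=219.4185
4. ⊥bis P2·P3 via (20.67,17.63): [(18.8565, 17.6974) (11.2477, 0) (25, 0) (25, 17.469)]  |A|=175.3512
5. ⊥bis P2·P4 via (17.125,7.89): [(12.5577, 3.0471) (11.2477, 0) (25, 0) (25, 16.2402)]  |A|=121.9851
6. ⊥bis P2·P5 via (15.2,43.41): [(12.5577, 3.0471) (11.2477, 0) (25, 0) (25, 16.2402)]  |A|=121.9851
7. ⊥bis P2·P6 via (15.195,41.93): [(12.5577, 3.0471) (11.2477, 0) (25, 0) (25, 16.2402)]  |A|=121.9851
8. ⊥bis P2·P7 via (10.97,3.85): [(12.5577, 3.0471) (11.4014, 0.3575) (11.4455, 0) (25, 0) (25, 16.2402)]  |A|=121.9497
9. ⊥bis P2·P8 via (14.655,40.65): [(12.5577, 3.0471) (11.4014, 0.3575) (11.4455, 0) (25, 0) (25, 16.2402)]  |A|=121.9497
10. canonical 5-gon: [(12.5577, 3.0471) (11.4014, 0.3575) (11.4455, 0) (25, 0) (25, 16.2402)]
11. shoelace: 121.9497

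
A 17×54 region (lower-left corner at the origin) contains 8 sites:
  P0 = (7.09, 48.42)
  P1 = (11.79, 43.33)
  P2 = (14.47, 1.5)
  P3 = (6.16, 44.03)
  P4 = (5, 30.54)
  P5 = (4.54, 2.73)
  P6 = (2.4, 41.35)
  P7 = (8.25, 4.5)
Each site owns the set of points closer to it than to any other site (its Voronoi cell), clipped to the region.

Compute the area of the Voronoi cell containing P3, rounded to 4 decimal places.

1. box [0,17]×[0,54]: [(0, 0) (17, 0) (17, 54) (0, 54)]
2. ⊥bis P3·P0 via (6.625,46.225): [(0, 47.6285) (0, 0) (17, 0) (17, 44.0271)]  |A|=779.0724
3. ⊥bis P3·P1 via (8.975,43.68): [(9.223, 45.6746) (0, 47.6285) (0, 0) (3.5441, 0)]  |A|=300.5763
4. ⊥bis P3·P2 via (10.315,22.765): [(6.2764, 21.9759) (9.223, 45.6746) (0, 47.6285) (0, 20.7495)]  |A|=196.5173
5. ⊥bis P3·P4 via (5.58,37.285): [(8.1524, 37.0638) (9.223, 45.6746) (0, 47.6285) (0, 37.7648)]  |A|=80.9609
6. ⊥bis P3·P5 via (5.35,23.38): [(8.1524, 37.0638) (9.223, 45.6746) (0, 47.6285) (0, 37.7648)]  |A|=80.9609
7. ⊥bis P3·P6 via (4.28,42.69): [(8.1728, 37.2284) (9.223, 45.6746) (0.8952, 47.4388)]  |A|=36.0956
8. ⊥bis P3·P7 via (7.205,24.265): [(8.1728, 37.2284) (9.223, 45.6746) (0.8952, 47.4388)]  |A|=36.0956
9. canonical 3-gon: [(8.1728, 37.2284) (9.223, 45.6746) (0.8952, 47.4388)]
10. shoelace: 36.0956

Area of P3's cell: 36.0956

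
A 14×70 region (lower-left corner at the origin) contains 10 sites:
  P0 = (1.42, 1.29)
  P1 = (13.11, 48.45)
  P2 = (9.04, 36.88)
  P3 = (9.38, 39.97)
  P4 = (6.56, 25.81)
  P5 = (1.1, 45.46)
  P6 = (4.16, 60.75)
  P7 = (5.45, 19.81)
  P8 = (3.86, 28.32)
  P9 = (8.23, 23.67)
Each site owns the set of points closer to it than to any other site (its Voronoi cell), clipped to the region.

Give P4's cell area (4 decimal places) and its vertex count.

1. box [0,14]×[0,70]: [(0, 0) (14, 0) (14, 70) (0, 70)]
2. ⊥bis P4·P0 via (3.99,13.55): [(0, 14.3864) (14, 11.4517) (14, 70) (0, 70)]  |A|=799.1336
3. ⊥bis P4·P1 via (9.835,37.13): [(0, 39.9754) (0, 14.3864) (14, 11.4517) (14, 35.925)]  |A|=350.4363
4. ⊥bis P4·P2 via (7.8,31.345): [(0, 33.0924) (0, 14.3864) (14, 11.4517) (14, 29.956)]  |A|=260.4727
5. ⊥bis P4·P3 via (7.97,32.89): [(0, 33.0924) (0, 14.3864) (14, 11.4517) (14, 29.956)]  |A|=260.4727
6. ⊥bis P4·P5 via (3.83,35.635): [(0, 33.0924) (0, 14.3864) (14, 11.4517) (14, 29.956)]  |A|=260.4727
7. ⊥bis P4·P6 via (5.36,43.28): [(0, 33.0924) (0, 14.3864) (14, 11.4517) (14, 29.956)]  |A|=260.4727
8. ⊥bis P4·P7 via (6.005,22.81): [(0, 33.0924) (0, 23.9209) (14, 21.3309) (14, 29.956)]  |A|=124.5762
9. ⊥bis P4·P8 via (5.21,27.065): [(8.9494, 31.0875) (1.9515, 23.5599) (14, 21.3309) (14, 29.956)]  |A|=74.9278
10. ⊥bis P4·P9 via (7.395,24.74): [(8.9494, 31.0875) (1.9515, 23.5599) (5.1294, 22.972) (14, 29.8944) (14, 29.956)]  |A|=36.9464
11. canonical 5-gon: [(8.9494, 31.0875) (1.9515, 23.5599) (5.1294, 22.972) (14, 29.8944) (14, 29.956)]
12. shoelace: 36.9464

Area of P4's cell: 36.9464 (5 vertices)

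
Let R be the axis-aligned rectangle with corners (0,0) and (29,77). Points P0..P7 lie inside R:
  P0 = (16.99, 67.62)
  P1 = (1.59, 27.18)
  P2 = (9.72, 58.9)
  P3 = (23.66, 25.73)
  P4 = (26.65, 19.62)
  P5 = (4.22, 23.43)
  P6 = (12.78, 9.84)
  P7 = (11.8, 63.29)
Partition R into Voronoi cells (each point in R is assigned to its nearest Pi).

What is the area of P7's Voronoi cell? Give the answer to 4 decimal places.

Area of P7's cell: 174.5742

1. box [0,29]×[0,77]: [(0, 0) (29, 0) (29, 77) (0, 77)]
2. ⊥bis P7·P0 via (14.395,65.455): [(0, 0) (29, 0) (29, 47.9492) (4.763, 77) (0, 77)]  |A|=1880.949
3. ⊥bis P7·P1 via (6.695,45.235): [(0, 47.128) (29, 38.9283) (29, 47.9492) (4.763, 77) (0, 77)]  |A|=633.1324
4. ⊥bis P7·P2 via (10.76,61.095): [(0, 66.1931) (22.7865, 55.3968) (4.763, 77) (0, 77)]  |A|=174.5742
5. ⊥bis P7·P3 via (17.73,44.51): [(0, 66.1931) (22.7865, 55.3968) (4.763, 77) (0, 77)]  |A|=174.5742
6. ⊥bis P7·P4 via (19.225,41.455): [(0, 66.1931) (22.7865, 55.3968) (4.763, 77) (0, 77)]  |A|=174.5742
7. ⊥bis P7·P5 via (8.01,43.36): [(0, 66.1931) (22.7865, 55.3968) (4.763, 77) (0, 77)]  |A|=174.5742
8. ⊥bis P7·P6 via (12.29,36.565): [(0, 66.1931) (22.7865, 55.3968) (4.763, 77) (0, 77)]  |A|=174.5742
9. canonical 4-gon: [(0, 66.1931) (22.7865, 55.3968) (4.763, 77) (0, 77)]
10. shoelace: 174.5742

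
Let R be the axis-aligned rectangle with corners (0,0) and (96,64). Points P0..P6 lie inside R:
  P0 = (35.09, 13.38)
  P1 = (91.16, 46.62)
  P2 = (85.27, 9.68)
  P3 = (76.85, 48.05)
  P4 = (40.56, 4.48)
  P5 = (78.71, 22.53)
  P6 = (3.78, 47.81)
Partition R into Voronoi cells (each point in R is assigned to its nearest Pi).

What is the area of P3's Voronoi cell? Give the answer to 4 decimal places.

Area of P3's cell: 1198.3302

1. box [0,96]×[0,64]: [(0, 0) (96, 0) (96, 64) (0, 64)]
2. ⊥bis P3·P0 via (55.97,30.715): [(81.4702, 0) (96, 0) (96, 64) (28.3361, 64)]  |A|=2630.1973
3. ⊥bis P3·P1 via (84.005,47.335): [(79.5107, 2.3603) (85.6703, 64) (28.3361, 64)]  |A|=1767.0328
4. ⊥bis P3·P2 via (81.06,28.865): [(61.1358, 24.4928) (82.1839, 29.1116) (85.6703, 64) (28.3361, 64)]  |A|=1491.6733
5. ⊥bis P3·P4 via (58.705,26.265): [(61.1358, 24.4928) (82.1839, 29.1116) (85.6703, 64) (28.3361, 64)]  |A|=1491.6733
6. ⊥bis P3·P5 via (77.78,35.29): [(53.6329, 33.5301) (82.8382, 35.6587) (85.6703, 64) (28.3361, 64)]  |A|=1284.3295
7. ⊥bis P3·P6 via (40.315,47.93): [(40.3096, 49.578) (53.6329, 33.5301) (82.8382, 35.6587) (85.6703, 64) (40.2622, 64)]  |A|=1198.3302
8. canonical 5-gon: [(40.3096, 49.578) (53.6329, 33.5301) (82.8382, 35.6587) (85.6703, 64) (40.2622, 64)]
9. shoelace: 1198.3302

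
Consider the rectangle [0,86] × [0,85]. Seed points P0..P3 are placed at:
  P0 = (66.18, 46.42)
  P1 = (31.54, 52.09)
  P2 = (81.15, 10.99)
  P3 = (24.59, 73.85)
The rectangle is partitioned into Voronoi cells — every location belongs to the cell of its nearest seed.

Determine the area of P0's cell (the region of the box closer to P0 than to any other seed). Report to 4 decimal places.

1. box [0,86]×[0,85]: [(0, 0) (86, 0) (86, 85) (0, 85)]
2. ⊥bis P0·P1 via (48.86,49.255): [(40.7978, 0) (86, 0) (86, 85) (54.7109, 85)]  |A|=3250.883
3. ⊥bis P0·P2 via (73.665,28.705): [(43.4034, 15.9188) (86, 33.9168) (86, 85) (54.7109, 85)]  |A|=2168.7304
4. ⊥bis P0·P3 via (45.385,60.135): [(52.3759, 70.7347) (43.4034, 15.9188) (86, 33.9168) (86, 85) (61.7843, 85)]  |A|=2118.2782
5. canonical 5-gon: [(52.3759, 70.7347) (43.4034, 15.9188) (86, 33.9168) (86, 85) (61.7843, 85)]
6. shoelace: 2118.2782

Area of P0's cell: 2118.2782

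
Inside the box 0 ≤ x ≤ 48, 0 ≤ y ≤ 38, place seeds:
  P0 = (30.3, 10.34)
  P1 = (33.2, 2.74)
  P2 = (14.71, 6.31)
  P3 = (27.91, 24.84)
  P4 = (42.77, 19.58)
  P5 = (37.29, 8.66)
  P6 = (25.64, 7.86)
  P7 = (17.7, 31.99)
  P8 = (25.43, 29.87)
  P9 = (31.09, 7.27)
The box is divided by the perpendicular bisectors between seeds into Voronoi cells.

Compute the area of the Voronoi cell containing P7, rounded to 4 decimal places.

1. box [0,48]×[0,38]: [(0, 0) (48, 0) (48, 38) (0, 38)]
2. ⊥bis P7·P0 via (24,21.165): [(0, 7.1973) (48, 35.1327) (48, 38) (0, 38)]  |A|=808.08
3. ⊥bis P7·P1 via (25.45,17.365): [(0, 7.1973) (48, 35.1327) (48, 38) (0, 38)]  |A|=808.08
4. ⊥bis P7·P2 via (16.205,19.15): [(0, 21.0368) (19.8154, 18.7296) (48, 35.1327) (48, 38) (0, 38)]  |A|=670.9626
5. ⊥bis P7·P3 via (22.805,28.415): [(0, 21.0368) (16.3084, 19.138) (29.5173, 38) (0, 38)]  |A|=416.6992
6. ⊥bis P7·P4 via (30.235,25.785): [(0, 21.0368) (16.3084, 19.138) (29.5173, 38) (0, 38)]  |A|=416.6992
7. ⊥bis P7·P5 via (27.495,20.325): [(0, 21.0368) (16.3084, 19.138) (29.5173, 38) (0, 38)]  |A|=416.6992
8. ⊥bis P7·P6 via (21.67,19.925): [(0, 21.0368) (16.3084, 19.138) (29.5173, 38) (0, 38)]  |A|=416.6992
9. ⊥bis P7·P8 via (21.565,30.93): [(0, 21.0368) (16.3084, 19.138) (19.633, 23.8855) (23.504, 38) (0, 38)]  |A|=374.2616
10. ⊥bis P7·P9 via (24.395,19.63): [(0, 21.0368) (16.3084, 19.138) (19.633, 23.8855) (23.504, 38) (0, 38)]  |A|=374.2616
11. canonical 5-gon: [(0, 21.0368) (16.3084, 19.138) (19.633, 23.8855) (23.504, 38) (0, 38)]
12. shoelace: 374.2616

Area of P7's cell: 374.2616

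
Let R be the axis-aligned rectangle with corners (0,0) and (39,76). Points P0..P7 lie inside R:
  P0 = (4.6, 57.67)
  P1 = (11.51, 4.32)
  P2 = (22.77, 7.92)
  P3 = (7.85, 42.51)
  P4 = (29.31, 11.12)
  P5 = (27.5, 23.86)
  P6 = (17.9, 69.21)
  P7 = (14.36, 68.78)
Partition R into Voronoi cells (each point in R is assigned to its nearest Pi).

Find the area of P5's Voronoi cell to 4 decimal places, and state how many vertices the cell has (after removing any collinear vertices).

1. box [0,39]×[0,76]: [(0, 0) (39, 0) (39, 76) (0, 76)]
2. ⊥bis P5·P0 via (16.05,40.765): [(0, 29.8941) (0, 0) (39, 0) (39, 56.3094)]  |A|=1680.9677
3. ⊥bis P5·P1 via (19.505,14.09): [(0.1051, 29.9653) (36.7232, 0) (39, 0) (39, 56.3094)]  |A|=1129.1853
4. ⊥bis P5·P2 via (25.135,15.89): [(0.1051, 29.9653) (12.851, 19.5351) (39, 11.7757) (39, 56.3094)]  |A|=952.9843
5. ⊥bis P5·P3 via (17.675,33.185): [(8.2743, 23.2803) (12.851, 19.5351) (39, 11.7757) (39, 55.6534)]  |A|=705.2957
6. ⊥bis P5·P4 via (28.405,17.49): [(8.2743, 23.2803) (12.851, 19.5351) (22.5475, 16.6578) (39, 18.9953) (39, 55.6534)]  |A|=645.906
7. ⊥bis P5·P6 via (22.7,46.535): [(32.2679, 48.5604) (8.2743, 23.2803) (12.851, 19.5351) (22.5475, 16.6578) (39, 18.9953) (39, 49.9855)]  |A|=626.8276
8. ⊥bis P5·P7 via (20.93,46.32): [(32.2679, 48.5604) (8.2743, 23.2803) (12.851, 19.5351) (22.5475, 16.6578) (39, 18.9953) (39, 49.9855)]  |A|=626.8276
9. canonical 6-gon: [(32.2679, 48.5604) (8.2743, 23.2803) (12.851, 19.5351) (22.5475, 16.6578) (39, 18.9953) (39, 49.9855)]
10. shoelace: 626.8276

Area of P5's cell: 626.8276 (6 vertices)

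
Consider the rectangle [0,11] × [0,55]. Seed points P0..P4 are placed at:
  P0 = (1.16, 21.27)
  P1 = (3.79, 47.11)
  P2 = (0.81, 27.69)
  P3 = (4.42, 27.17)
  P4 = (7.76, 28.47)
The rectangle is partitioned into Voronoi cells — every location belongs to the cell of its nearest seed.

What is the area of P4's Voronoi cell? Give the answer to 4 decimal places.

Area of P4's cell: 95.6528

1. box [0,11]×[0,55]: [(0, 0) (11, 0) (11, 55) (0, 55)]
2. ⊥bis P4·P0 via (4.46,24.87): [(0, 28.9583) (11, 18.875) (11, 55) (0, 55)]  |A|=341.9167
3. ⊥bis P4·P1 via (5.775,37.79): [(0, 36.56) (0, 28.9583) (11, 18.875) (11, 38.9028)]  |A|=151.9624
4. ⊥bis P4·P2 via (4.285,28.08): [(3.2555, 37.2534) (4.6665, 24.6807) (11, 18.875) (11, 38.9028)]  |A|=113.2716
5. ⊥bis P4·P3 via (6.09,27.82): [(3.2555, 37.2534) (3.5947, 34.2311) (8.7793, 20.9107) (11, 18.875) (11, 38.9028)]  |A|=95.6528
6. canonical 5-gon: [(3.2555, 37.2534) (3.5947, 34.2311) (8.7793, 20.9107) (11, 18.875) (11, 38.9028)]
7. shoelace: 95.6528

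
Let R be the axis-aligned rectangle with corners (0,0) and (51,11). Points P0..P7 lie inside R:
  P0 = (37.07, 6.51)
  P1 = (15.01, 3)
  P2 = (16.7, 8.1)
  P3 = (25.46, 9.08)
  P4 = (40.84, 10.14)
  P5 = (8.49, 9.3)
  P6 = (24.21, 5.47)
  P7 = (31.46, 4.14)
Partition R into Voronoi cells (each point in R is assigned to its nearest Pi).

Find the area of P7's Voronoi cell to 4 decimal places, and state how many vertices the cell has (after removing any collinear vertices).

Area of P7's cell: 61.0079 (4 vertices)

1. box [0,51]×[0,11]: [(0, 0) (51, 0) (51, 11) (0, 11)]
2. ⊥bis P7·P0 via (34.265,5.325): [(0, 0) (36.5146, 0) (31.8675, 11) (0, 11)]  |A|=376.1018
3. ⊥bis P7·P1 via (23.235,3.57): [(23.4824, 0) (36.5146, 0) (31.8675, 11) (22.7201, 11)]  |A|=121.988
4. ⊥bis P7·P2 via (24.08,6.12): [(23.268, 3.0935) (23.4824, 0) (36.5146, 0) (31.8675, 11) (25.3893, 11)]  |A|=111.4361
5. ⊥bis P7·P3 via (28.46,6.61): [(23.4463, 0.5205) (23.4824, 0) (36.5146, 0) (31.9377, 10.8339)]  |A|=72.9909
6. ⊥bis P7·P4 via (36.15,7.14): [(23.4463, 0.5205) (23.4824, 0) (36.5146, 0) (31.9377, 10.8339)]  |A|=72.9909
7. ⊥bis P7·P5 via (19.975,6.72): [(23.4463, 0.5205) (23.4824, 0) (36.5146, 0) (31.9377, 10.8339)]  |A|=72.9909
8. ⊥bis P7·P6 via (27.835,4.805): [(28.0819, 6.1507) (26.9535, 0) (36.5146, 0) (31.9377, 10.8339)]  |A|=61.0079
9. canonical 4-gon: [(28.0819, 6.1507) (26.9535, 0) (36.5146, 0) (31.9377, 10.8339)]
10. shoelace: 61.0079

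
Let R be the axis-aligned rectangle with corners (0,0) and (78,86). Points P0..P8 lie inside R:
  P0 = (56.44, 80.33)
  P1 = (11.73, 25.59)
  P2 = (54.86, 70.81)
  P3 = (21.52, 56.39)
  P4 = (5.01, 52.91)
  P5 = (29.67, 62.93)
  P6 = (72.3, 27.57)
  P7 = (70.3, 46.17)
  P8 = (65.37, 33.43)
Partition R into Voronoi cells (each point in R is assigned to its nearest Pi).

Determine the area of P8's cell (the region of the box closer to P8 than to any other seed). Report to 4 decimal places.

1. box [0,78]×[0,86]: [(0, 0) (78, 0) (78, 86) (0, 86)]
2. ⊥bis P8·P0 via (60.905,56.88): [(0, 45.2834) (0, 0) (78, 0) (78, 60.135)]  |A|=4111.3157
3. ⊥bis P8·P1 via (38.55,29.51): [(35.2632, 51.9977) (42.8632, 0) (78, 0) (78, 60.135)]  |A|=2198.5046
4. ⊥bis P8·P2 via (60.115,52.12): [(36.227, 45.4035) (42.8632, 0) (78, 0) (78, 57.1487)]  |A|=1991.3027
5. ⊥bis P8·P3 via (43.445,44.91): [(44.9941, 47.8685) (37.8586, 34.2408) (42.8632, 0) (78, 0) (78, 57.1487)]  |A|=1940.3596
6. ⊥bis P8·P4 via (35.19,43.17): [(44.9941, 47.8685) (37.8586, 34.2408) (42.8632, 0) (78, 0) (78, 57.1487)]  |A|=1940.3596
7. ⊥bis P8·P5 via (47.52,48.18): [(47.9492, 48.6994) (41.0704, 40.3749) (37.8586, 34.2408) (42.8632, 0) (78, 0) (78, 57.1487)]  |A|=1930.9174
8. ⊥bis P8·P6 via (68.835,30.5): [(47.9492, 48.6994) (41.0704, 40.3749) (37.8586, 34.2408) (42.8632, 0) (43.0442, 0) (78, 41.3385) (78, 57.1487)]  |A|=1208.4085
9. ⊥bis P8·P7 via (67.835,39.8): [(47.1952, 47.787) (41.0704, 40.3749) (37.8586, 34.2408) (42.8632, 0) (43.0442, 0) (74.5137, 37.2156)]  |A|=879.6262
10. canonical 6-gon: [(47.1952, 47.787) (41.0704, 40.3749) (37.8586, 34.2408) (42.8632, 0) (43.0442, 0) (74.5137, 37.2156)]
11. shoelace: 879.6262

Area of P8's cell: 879.6262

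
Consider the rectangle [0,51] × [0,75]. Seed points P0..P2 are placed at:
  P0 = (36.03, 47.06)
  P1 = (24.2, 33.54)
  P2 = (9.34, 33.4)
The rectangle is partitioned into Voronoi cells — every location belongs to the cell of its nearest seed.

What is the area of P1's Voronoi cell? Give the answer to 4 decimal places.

1. box [0,51]×[0,75]: [(0, 0) (51, 0) (51, 75) (0, 75)]
2. ⊥bis P1·P0 via (30.115,40.3): [(0, 66.6506) (0, 0) (51, 0) (51, 22.0256)]  |A|=2261.2444
3. ⊥bis P1·P2 via (16.77,33.47): [(16.5942, 52.1307) (17.0853, 0) (51, 0) (51, 22.0256)]  |A|=1262.9026
4. canonical 4-gon: [(16.5942, 52.1307) (17.0853, 0) (51, 0) (51, 22.0256)]
5. shoelace: 1262.9026

Area of P1's cell: 1262.9026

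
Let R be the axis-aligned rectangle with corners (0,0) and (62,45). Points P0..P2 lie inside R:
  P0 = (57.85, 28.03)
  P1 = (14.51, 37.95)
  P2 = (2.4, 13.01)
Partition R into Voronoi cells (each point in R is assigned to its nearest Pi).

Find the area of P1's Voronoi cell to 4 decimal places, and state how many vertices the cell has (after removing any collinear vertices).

Area of P1's cell: 846.7045 (4 vertices)

1. box [0,62]×[0,45]: [(0, 0) (62, 0) (62, 45) (0, 45)]
2. ⊥bis P1·P0 via (36.18,32.99): [(0, 0) (28.629, 0) (38.9289, 45) (0, 45)]  |A|=1520.0535
3. ⊥bis P1·P2 via (8.455,25.48): [(0, 29.5855) (31.8598, 14.1154) (38.9289, 45) (0, 45)]  |A|=846.7045
4. canonical 4-gon: [(0, 29.5855) (31.8598, 14.1154) (38.9289, 45) (0, 45)]
5. shoelace: 846.7045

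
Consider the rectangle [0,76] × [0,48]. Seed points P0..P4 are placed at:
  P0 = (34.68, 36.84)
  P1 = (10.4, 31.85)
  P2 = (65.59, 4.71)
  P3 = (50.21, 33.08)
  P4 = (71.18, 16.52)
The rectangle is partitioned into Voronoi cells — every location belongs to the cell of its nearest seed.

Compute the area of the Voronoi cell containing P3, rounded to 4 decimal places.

Area of P3's cell: 849.9257

1. box [0,76]×[0,48]: [(0, 0) (76, 0) (76, 48) (0, 48)]
2. ⊥bis P3·P0 via (42.445,34.96): [(33.9808, 0) (76, 0) (76, 48) (45.6021, 48)]  |A|=1738.0103
3. ⊥bis P3·P1 via (30.305,32.465): [(33.9808, 0) (76, 0) (76, 48) (45.6021, 48)]  |A|=1738.0103
4. ⊥bis P3·P2 via (57.9,18.895): [(35.6328, 6.8235) (76, 28.7074) (76, 48) (45.6021, 48)]  |A|=1015.2332
5. ⊥bis P3·P4 via (60.695,24.8): [(35.6328, 6.8235) (54.6333, 17.1241) (76, 44.1808) (76, 48) (45.6021, 48)]  |A|=849.9257
6. canonical 5-gon: [(35.6328, 6.8235) (54.6333, 17.1241) (76, 44.1808) (76, 48) (45.6021, 48)]
7. shoelace: 849.9257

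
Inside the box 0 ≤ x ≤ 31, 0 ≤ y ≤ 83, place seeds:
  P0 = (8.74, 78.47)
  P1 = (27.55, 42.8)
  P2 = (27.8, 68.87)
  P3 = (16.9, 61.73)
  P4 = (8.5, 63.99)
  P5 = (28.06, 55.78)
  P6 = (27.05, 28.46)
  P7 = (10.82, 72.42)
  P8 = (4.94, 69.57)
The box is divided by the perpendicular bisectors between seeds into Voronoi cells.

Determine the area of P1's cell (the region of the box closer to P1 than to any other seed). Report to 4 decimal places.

Area of P1's cell: 322.1559

1. box [0,31]×[0,83]: [(0, 0) (31, 0) (31, 83) (0, 83)]
2. ⊥bis P1·P0 via (18.145,60.635): [(0, 51.0665) (0, 0) (31, 0) (31, 67.4139)]  |A|=1836.4463
3. ⊥bis P1·P2 via (27.675,55.835): [(9.3754, 56.0105) (0, 51.0665) (0, 0) (31, 0) (31, 55.8031)]  |A|=1710.9071
4. ⊥bis P1·P3 via (22.225,52.265): [(28.5555, 55.8266) (0, 39.7612) (0, 0) (31, 0) (31, 55.8031)]  |A|=1501.2176
5. ⊥bis P1·P4 via (18.025,53.395): [(28.5555, 55.8266) (7.6421, 44.0607) (0, 37.1904) (0, 0) (31, 0) (31, 55.8031)]  |A|=1491.3942
6. ⊥bis P1·P5 via (27.805,49.29): [(17.6465, 49.6891) (7.6421, 44.0607) (0, 37.1904) (0, 0) (31, 0) (31, 49.1645)]  |A|=1439.4404
7. ⊥bis P1·P6 via (27.3,35.63): [(17.6465, 49.6891) (7.6421, 44.0607) (0, 37.1904) (0, 36.5819) (31, 35.501) (31, 49.1645)]  |A|=322.1559
8. ⊥bis P1·P7 via (19.185,57.61): [(17.6465, 49.6891) (7.6421, 44.0607) (0, 37.1904) (0, 36.5819) (31, 35.501) (31, 49.1645)]  |A|=322.1559
9. ⊥bis P1·P8 via (16.245,56.185): [(17.6465, 49.6891) (7.6421, 44.0607) (0, 37.1904) (0, 36.5819) (31, 35.501) (31, 49.1645)]  |A|=322.1559
10. canonical 6-gon: [(17.6465, 49.6891) (7.6421, 44.0607) (0, 37.1904) (0, 36.5819) (31, 35.501) (31, 49.1645)]
11. shoelace: 322.1559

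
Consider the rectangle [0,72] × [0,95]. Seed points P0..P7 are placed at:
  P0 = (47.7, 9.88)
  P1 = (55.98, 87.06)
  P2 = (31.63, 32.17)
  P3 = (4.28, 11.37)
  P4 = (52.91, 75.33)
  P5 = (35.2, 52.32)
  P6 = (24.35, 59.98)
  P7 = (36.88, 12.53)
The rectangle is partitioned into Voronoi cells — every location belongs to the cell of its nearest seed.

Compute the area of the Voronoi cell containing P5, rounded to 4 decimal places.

Area of P5's cell: 772.0501

1. box [0,72]×[0,95]: [(0, 0) (72, 0) (72, 95) (0, 95)]
2. ⊥bis P5·P0 via (41.45,31.1): [(0, 18.8916) (72, 40.098) (72, 95) (0, 95)]  |A|=4716.3749
3. ⊥bis P5·P1 via (45.59,69.69): [(0, 18.8916) (72, 40.098) (72, 53.8927) (3.2767, 95) (0, 95)]  |A|=3303.8597
4. ⊥bis P5·P2 via (33.415,42.245): [(0, 48.1652) (62.0591, 37.1701) (72, 40.098) (72, 53.8927) (3.2767, 95) (0, 95)]  |A|=2395.5128
5. ⊥bis P5·P3 via (19.74,31.845): [(0, 48.1652) (62.0591, 37.1701) (72, 40.098) (72, 53.8927) (3.2767, 95) (0, 95)]  |A|=2395.5128
6. ⊥bis P5·P4 via (44.055,63.825): [(0, 48.1652) (62.0591, 37.1701) (72, 40.098) (72, 42.3167) (4.5047, 94.2655) (3.2767, 95) (0, 95)]  |A|=2004.8518
7. ⊥bis P5·P6 via (29.775,56.15): [(21.4543, 44.3641) (62.0591, 37.1701) (72, 40.098) (72, 42.3167) (38.3134, 68.2441)]  |A|=772.0501
8. ⊥bis P5·P7 via (36.04,32.425): [(21.4543, 44.3641) (62.0591, 37.1701) (72, 40.098) (72, 42.3167) (38.3134, 68.2441)]  |A|=772.0501
9. canonical 5-gon: [(21.4543, 44.3641) (62.0591, 37.1701) (72, 40.098) (72, 42.3167) (38.3134, 68.2441)]
10. shoelace: 772.0501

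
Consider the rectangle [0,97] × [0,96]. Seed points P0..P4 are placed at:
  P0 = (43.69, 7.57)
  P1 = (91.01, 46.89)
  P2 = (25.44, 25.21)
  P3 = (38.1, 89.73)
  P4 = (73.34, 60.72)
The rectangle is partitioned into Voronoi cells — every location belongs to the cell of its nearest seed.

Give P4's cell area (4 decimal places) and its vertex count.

1. box [0,97]×[0,96]: [(0, 0) (97, 0) (97, 96) (0, 96)]
2. ⊥bis P4·P0 via (58.515,34.145): [(0, 66.7879) (97, 12.6759) (97, 96) (0, 96)]  |A|=5458.0038
3. ⊥bis P4·P1 via (82.175,53.805): [(0, 66.7879) (64.2733, 30.9327) (97, 72.7463) (97, 96) (0, 96)]  |A|=4475.0511
4. ⊥bis P4·P2 via (49.39,42.965): [(54.1046, 36.6053) (64.2733, 30.9327) (97, 72.7463) (97, 96) (10.0732, 96)]  |A|=3385.6474
5. ⊥bis P4·P3 via (55.72,75.225): [(39.8058, 55.8932) (54.1046, 36.6053) (64.2733, 30.9327) (97, 72.7463) (97, 96) (72.8222, 96)]  |A|=2127.3174
6. canonical 6-gon: [(39.8058, 55.8932) (54.1046, 36.6053) (64.2733, 30.9327) (97, 72.7463) (97, 96) (72.8222, 96)]
7. shoelace: 2127.3174

Area of P4's cell: 2127.3174 (6 vertices)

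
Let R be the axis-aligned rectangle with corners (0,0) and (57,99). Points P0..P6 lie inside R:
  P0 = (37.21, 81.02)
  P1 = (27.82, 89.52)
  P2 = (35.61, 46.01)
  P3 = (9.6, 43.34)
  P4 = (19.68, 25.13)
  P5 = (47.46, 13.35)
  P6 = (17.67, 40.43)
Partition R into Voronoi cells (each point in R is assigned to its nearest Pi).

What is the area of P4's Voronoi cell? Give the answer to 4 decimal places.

Area of P4's cell: 1007.4974

1. box [0,57]×[0,99]: [(0, 0) (57, 0) (57, 99) (0, 99)]
2. ⊥bis P4·P0 via (28.445,53.075): [(0, 61.9968) (0, 0) (57, 0) (57, 44.1187)]  |A|=3024.2917
3. ⊥bis P4·P1 via (23.75,57.325): [(8.9162, 59.2002) (0, 60.3274) (0, 0) (57, 0) (57, 44.1187)]  |A|=3016.8493
4. ⊥bis P4·P2 via (27.645,35.57): [(0, 56.6612) (0, 0) (57, 0) (57, 13.1742)]  |A|=1990.3086
5. ⊥bis P4·P3 via (14.64,34.235): [(23.1908, 38.9682) (0, 26.1311) (0, 0) (57, 0) (57, 13.1742)]  |A|=1636.2998
6. ⊥bis P4·P5 via (33.57,19.24): [(37.3537, 28.1629) (23.1908, 38.9682) (0, 26.1311) (0, 0) (25.4114, 0)]  |A|=1062.0741
7. ⊥bis P4·P6 via (18.675,32.78): [(37.3537, 28.1629) (29.4471, 34.1952) (9.9379, 31.6322) (0, 26.1311) (0, 0) (25.4114, 0)]  |A|=1007.4974
8. canonical 6-gon: [(37.3537, 28.1629) (29.4471, 34.1952) (9.9379, 31.6322) (0, 26.1311) (0, 0) (25.4114, 0)]
9. shoelace: 1007.4974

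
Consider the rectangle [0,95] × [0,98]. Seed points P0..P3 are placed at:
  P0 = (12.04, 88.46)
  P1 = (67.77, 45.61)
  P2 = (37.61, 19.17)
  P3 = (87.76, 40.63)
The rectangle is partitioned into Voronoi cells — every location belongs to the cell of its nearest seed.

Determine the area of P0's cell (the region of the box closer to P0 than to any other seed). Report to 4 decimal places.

1. box [0,95]×[0,98]: [(0, 0) (95, 0) (95, 98) (0, 98)]
2. ⊥bis P0·P1 via (39.905,67.035): [(0, 15.1352) (63.7135, 98) (0, 98)]  |A|=2639.8045
3. ⊥bis P0·P2 via (24.825,53.815): [(0, 44.6539) (31.6875, 56.3475) (63.7135, 98) (0, 98)]  |A|=2172.1185
4. ⊥bis P0·P3 via (49.9,64.545): [(0, 44.6539) (31.6875, 56.3475) (63.7135, 98) (0, 98)]  |A|=2172.1185
5. canonical 4-gon: [(0, 44.6539) (31.6875, 56.3475) (63.7135, 98) (0, 98)]
6. shoelace: 2172.1185

Area of P0's cell: 2172.1185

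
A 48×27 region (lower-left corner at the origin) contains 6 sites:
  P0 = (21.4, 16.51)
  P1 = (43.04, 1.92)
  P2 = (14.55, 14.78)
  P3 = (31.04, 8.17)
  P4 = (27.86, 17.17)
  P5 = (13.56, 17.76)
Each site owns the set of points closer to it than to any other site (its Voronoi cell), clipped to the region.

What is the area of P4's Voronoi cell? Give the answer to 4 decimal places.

Area of P4's cell: 275.6153

1. box [0,48]×[0,27]: [(0, 0) (48, 0) (48, 27) (0, 27)]
2. ⊥bis P4·P0 via (24.63,16.84): [(26.3505, 0) (48, 0) (48, 27) (23.592, 27)]  |A|=621.7766
3. ⊥bis P4·P1 via (35.45,9.545): [(26.3053, 0.4423) (48, 22.0374) (48, 27) (23.592, 27)]  |A|=377.9417
4. ⊥bis P4·P2 via (21.205,15.975): [(26.3053, 0.4423) (48, 22.0374) (48, 27) (23.592, 27)]  |A|=377.9417
5. ⊥bis P4·P3 via (29.45,12.67): [(25.2091, 11.1716) (43.6188, 17.6763) (48, 22.0374) (48, 27) (23.592, 27)]  |A|=275.6153
6. ⊥bis P4·P5 via (20.71,17.465): [(25.2091, 11.1716) (43.6188, 17.6763) (48, 22.0374) (48, 27) (23.592, 27)]  |A|=275.6153
7. canonical 5-gon: [(25.2091, 11.1716) (43.6188, 17.6763) (48, 22.0374) (48, 27) (23.592, 27)]
8. shoelace: 275.6153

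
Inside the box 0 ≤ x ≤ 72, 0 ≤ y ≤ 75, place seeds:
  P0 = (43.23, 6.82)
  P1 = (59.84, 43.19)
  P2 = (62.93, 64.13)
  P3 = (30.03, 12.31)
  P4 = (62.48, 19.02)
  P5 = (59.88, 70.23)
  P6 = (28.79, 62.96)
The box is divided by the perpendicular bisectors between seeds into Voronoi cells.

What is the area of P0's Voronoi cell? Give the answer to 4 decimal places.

Area of P0's cell: 383.9632

1. box [0,72]×[0,75]: [(0, 0) (72, 0) (72, 75) (0, 75)]
2. ⊥bis P0·P1 via (51.535,25.005): [(0, 48.5408) (0, 0) (72, 0) (72, 15.6587)]  |A|=2311.1826
3. ⊥bis P0·P2 via (53.08,35.475): [(0, 48.5408) (0, 0) (72, 0) (72, 15.6587)]  |A|=2311.1826
4. ⊥bis P0·P3 via (36.63,9.565): [(44.4058, 28.2609) (32.6518, 0) (72, 0) (72, 15.6587)]  |A|=772.0522
5. ⊥bis P0·P4 via (52.855,12.92): [(43.9013, 27.0478) (32.6518, 0) (61.0433, 0)]  |A|=383.9632
6. ⊥bis P0·P5 via (51.555,38.525): [(43.9013, 27.0478) (32.6518, 0) (61.0433, 0)]  |A|=383.9632
7. ⊥bis P0·P6 via (36.01,34.89): [(43.9013, 27.0478) (32.6518, 0) (61.0433, 0)]  |A|=383.9632
8. canonical 3-gon: [(43.9013, 27.0478) (32.6518, 0) (61.0433, 0)]
9. shoelace: 383.9632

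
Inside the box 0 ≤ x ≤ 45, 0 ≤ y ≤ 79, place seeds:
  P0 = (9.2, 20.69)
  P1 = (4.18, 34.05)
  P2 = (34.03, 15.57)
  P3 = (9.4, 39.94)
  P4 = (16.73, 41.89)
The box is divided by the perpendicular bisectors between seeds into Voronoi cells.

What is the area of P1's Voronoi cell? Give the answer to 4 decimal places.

1. box [0,45]×[0,79]: [(0, 0) (45, 0) (45, 79) (0, 79)]
2. ⊥bis P1·P0 via (6.69,27.37): [(0, 24.8562) (45, 41.7649) (45, 79) (0, 79)]  |A|=2056.0237
3. ⊥bis P1·P2 via (19.105,24.81): [(0, 24.8562) (24.9338, 34.2251) (45, 66.6372) (45, 79) (0, 79)]  |A|=1806.4787
4. ⊥bis P1·P3 via (6.79,36.995): [(0, 43.0126) (0, 24.8562) (14.387, 30.2621)]  |A|=130.6082
5. ⊥bis P1·P4 via (10.455,37.97): [(0, 43.0126) (0, 24.8562) (14.387, 30.2621)]  |A|=130.6082
6. canonical 3-gon: [(0, 43.0126) (0, 24.8562) (14.387, 30.2621)]
7. shoelace: 130.6082

Area of P1's cell: 130.6082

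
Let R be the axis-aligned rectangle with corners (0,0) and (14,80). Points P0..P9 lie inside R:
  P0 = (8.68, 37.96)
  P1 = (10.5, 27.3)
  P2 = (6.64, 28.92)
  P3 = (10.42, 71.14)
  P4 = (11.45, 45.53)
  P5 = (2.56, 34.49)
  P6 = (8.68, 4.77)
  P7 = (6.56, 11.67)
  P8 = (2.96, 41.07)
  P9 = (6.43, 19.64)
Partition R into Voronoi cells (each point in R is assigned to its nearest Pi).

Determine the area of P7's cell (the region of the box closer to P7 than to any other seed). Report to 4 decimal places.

1. box [0,14]×[0,80]: [(0, 0) (14, 0) (14, 80) (0, 80)]
2. ⊥bis P7·P0 via (7.62,24.815): [(0, 25.4295) (0, 0) (14, 0) (14, 24.3005)]  |A|=348.1099
3. ⊥bis P7·P1 via (8.53,19.485): [(0, 21.6352) (0, 0) (14, 0) (14, 18.1061)]  |A|=278.1895
4. ⊥bis P7·P2 via (6.6,20.295): [(5.2927, 20.3011) (0, 20.3256) (0, 0) (14, 0) (14, 18.1061)]  |A|=274.7238
5. ⊥bis P7·P3 via (8.49,41.405): [(5.2927, 20.3011) (0, 20.3256) (0, 0) (14, 0) (14, 18.1061)]  |A|=274.7238
6. ⊥bis P7·P4 via (9.005,28.6): [(5.2927, 20.3011) (0, 20.3256) (0, 0) (14, 0) (14, 18.1061)]  |A|=274.7238
7. ⊥bis P7·P5 via (4.56,23.08): [(5.2927, 20.3011) (0, 20.3256) (0, 0) (14, 0) (14, 18.1061)]  |A|=274.7238
8. ⊥bis P7·P6 via (7.62,8.22): [(5.2927, 20.3011) (0, 20.3256) (0, 5.8788) (14, 10.1802) (14, 18.1061)]  |A|=162.3107
9. ⊥bis P7·P8 via (4.76,26.37): [(5.2927, 20.3011) (0, 20.3256) (0, 5.8788) (14, 10.1802) (14, 18.1061)]  |A|=162.3107
10. ⊥bis P7·P9 via (6.495,15.655): [(0, 15.5491) (0, 5.8788) (14, 10.1802) (14, 15.7774)]  |A|=106.8722
11. canonical 4-gon: [(0, 15.5491) (0, 5.8788) (14, 10.1802) (14, 15.7774)]
12. shoelace: 106.8722

Area of P7's cell: 106.8722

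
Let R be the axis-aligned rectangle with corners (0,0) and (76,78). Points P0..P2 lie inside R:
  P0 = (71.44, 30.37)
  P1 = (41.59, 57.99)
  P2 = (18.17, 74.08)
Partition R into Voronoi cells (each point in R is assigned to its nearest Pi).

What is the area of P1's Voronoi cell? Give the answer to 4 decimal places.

1. box [0,76]×[0,78]: [(0, 0) (76, 0) (76, 78) (0, 78)]
2. ⊥bis P1·P0 via (56.515,44.18): [(0, 0) (15.6355, 0) (76, 65.2382) (76, 78) (0, 78)]  |A|=3958.9662
3. ⊥bis P1·P2 via (29.88,66.035): [(0, 22.5428) (0, 0) (15.6355, 0) (76, 65.2382) (76, 78) (38.1002, 78)]  |A|=2902.5012
4. canonical 6-gon: [(0, 22.5428) (0, 0) (15.6355, 0) (76, 65.2382) (76, 78) (38.1002, 78)]
5. shoelace: 2902.5012

Area of P1's cell: 2902.5012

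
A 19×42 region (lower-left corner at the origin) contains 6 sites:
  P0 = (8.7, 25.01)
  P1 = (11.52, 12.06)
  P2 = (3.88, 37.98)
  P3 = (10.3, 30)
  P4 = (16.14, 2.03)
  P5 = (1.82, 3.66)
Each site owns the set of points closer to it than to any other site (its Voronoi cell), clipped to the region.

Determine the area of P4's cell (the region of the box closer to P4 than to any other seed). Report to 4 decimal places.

Area of P4's cell: 71.5579

1. box [0,19]×[0,42]: [(0, 0) (19, 0) (19, 42) (0, 42)]
2. ⊥bis P4·P0 via (12.42,13.52): [(0, 9.4989) (0, 0) (19, 0) (19, 15.6503)]  |A|=238.9178
3. ⊥bis P4·P1 via (13.83,7.045): [(0, 0.6747) (0, 0) (19, 0) (19, 9.4264)]  |A|=95.9599
4. ⊥bis P4·P2 via (10.01,20.005): [(0, 0.6747) (0, 0) (19, 0) (19, 9.4264)]  |A|=95.9599
5. ⊥bis P4·P3 via (13.22,16.015): [(0, 0.6747) (0, 0) (19, 0) (19, 9.4264)]  |A|=95.9599
6. ⊥bis P4·P5 via (8.98,2.845): [(9.2162, 4.9198) (8.6562, 0) (19, 0) (19, 9.4264)]  |A|=71.5579
7. canonical 4-gon: [(9.2162, 4.9198) (8.6562, 0) (19, 0) (19, 9.4264)]
8. shoelace: 71.5579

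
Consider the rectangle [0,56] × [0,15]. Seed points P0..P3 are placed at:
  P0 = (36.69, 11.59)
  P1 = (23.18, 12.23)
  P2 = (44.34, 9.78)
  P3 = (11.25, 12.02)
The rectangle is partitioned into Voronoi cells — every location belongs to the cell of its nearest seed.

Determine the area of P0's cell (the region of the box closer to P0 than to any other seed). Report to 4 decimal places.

Area of P0's cell: 150.5301

1. box [0,56]×[0,15]: [(0, 0) (56, 0) (56, 15) (0, 15)]
2. ⊥bis P0·P1 via (29.935,11.91): [(29.3708, 0) (56, 0) (56, 15) (30.0814, 15)]  |A|=394.1087
3. ⊥bis P0·P2 via (40.515,10.685): [(29.3708, 0) (37.9869, 0) (41.5359, 15) (30.0814, 15)]  |A|=150.5301
4. ⊥bis P0·P3 via (23.97,11.805): [(29.3708, 0) (37.9869, 0) (41.5359, 15) (30.0814, 15)]  |A|=150.5301
5. canonical 4-gon: [(29.3708, 0) (37.9869, 0) (41.5359, 15) (30.0814, 15)]
6. shoelace: 150.5301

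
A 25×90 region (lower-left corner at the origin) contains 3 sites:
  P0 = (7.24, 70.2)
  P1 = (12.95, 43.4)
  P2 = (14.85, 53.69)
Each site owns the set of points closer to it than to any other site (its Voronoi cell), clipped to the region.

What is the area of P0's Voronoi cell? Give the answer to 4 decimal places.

Area of P0's cell: 684.6086

1. box [0,25]×[0,90]: [(0, 0) (25, 0) (25, 90) (0, 90)]
2. ⊥bis P0·P1 via (10.095,56.8): [(0, 54.6492) (25, 59.9757) (25, 90) (0, 90)]  |A|=817.1898
3. ⊥bis P0·P2 via (11.045,61.945): [(0, 56.854) (25, 68.3773) (25, 90) (0, 90)]  |A|=684.6086
4. canonical 4-gon: [(0, 56.854) (25, 68.3773) (25, 90) (0, 90)]
5. shoelace: 684.6086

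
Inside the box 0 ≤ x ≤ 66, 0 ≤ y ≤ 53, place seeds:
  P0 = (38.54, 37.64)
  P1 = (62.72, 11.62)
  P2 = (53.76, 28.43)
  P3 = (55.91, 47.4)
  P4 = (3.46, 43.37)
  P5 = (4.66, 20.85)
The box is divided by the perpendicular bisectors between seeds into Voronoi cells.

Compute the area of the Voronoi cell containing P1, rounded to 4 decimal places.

1. box [0,66]×[0,53]: [(0, 0) (66, 0) (66, 53) (0, 53)]
2. ⊥bis P1·P0 via (50.63,24.63): [(24.1258, 0) (66, 0) (66, 38.9131)]  |A|=814.7286
3. ⊥bis P1·P2 via (58.24,20.025): [(28.773, 4.3186) (24.1258, 0) (66, 0) (66, 24.1612)]  |A|=540.144
4. ⊥bis P1·P3 via (59.315,29.51): [(28.773, 4.3186) (24.1258, 0) (66, 0) (66, 24.1612)]  |A|=540.144
5. ⊥bis P1·P4 via (33.09,27.495): [(28.773, 4.3186) (24.1258, 0) (66, 0) (66, 24.1612)]  |A|=540.144
6. ⊥bis P1·P5 via (33.69,16.235): [(32.0754, 6.0789) (31.1091, 0) (66, 0) (66, 24.1612)]  |A|=515.8778
7. canonical 4-gon: [(32.0754, 6.0789) (31.1091, 0) (66, 0) (66, 24.1612)]
8. shoelace: 515.8778

Area of P1's cell: 515.8778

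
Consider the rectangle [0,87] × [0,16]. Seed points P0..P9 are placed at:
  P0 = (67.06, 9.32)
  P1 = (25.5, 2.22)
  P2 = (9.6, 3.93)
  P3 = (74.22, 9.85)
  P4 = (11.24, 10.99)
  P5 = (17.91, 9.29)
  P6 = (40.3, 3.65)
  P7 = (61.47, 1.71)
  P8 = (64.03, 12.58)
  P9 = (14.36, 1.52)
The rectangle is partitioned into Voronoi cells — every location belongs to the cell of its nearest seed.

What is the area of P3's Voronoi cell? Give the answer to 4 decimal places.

1. box [0,87]×[0,16]: [(0, 0) (87, 0) (87, 16) (0, 16)]
2. ⊥bis P3·P0 via (70.64,9.585): [(71.3495, 0) (87, 0) (87, 16) (70.1651, 16)]  |A|=259.8828
3. ⊥bis P3·P1 via (49.86,6.035): [(71.3495, 0) (87, 0) (87, 16) (70.1651, 16)]  |A|=259.8828
4. ⊥bis P3·P2 via (41.91,6.89): [(71.3495, 0) (87, 0) (87, 16) (70.1651, 16)]  |A|=259.8828
5. ⊥bis P3·P4 via (42.73,10.42): [(71.3495, 0) (87, 0) (87, 16) (70.1651, 16)]  |A|=259.8828
6. ⊥bis P3·P5 via (46.065,9.57): [(71.3495, 0) (87, 0) (87, 16) (70.1651, 16)]  |A|=259.8828
7. ⊥bis P3·P6 via (57.26,6.75): [(71.3495, 0) (87, 0) (87, 16) (70.1651, 16)]  |A|=259.8828
8. ⊥bis P3·P7 via (67.845,5.78): [(71.3252, 0.3289) (71.5351, 0) (87, 0) (87, 16) (70.1651, 16)]  |A|=259.8523
9. ⊥bis P3·P8 via (69.125,11.215): [(70.2175, 15.2928) (71.3252, 0.3289) (71.5351, 0) (87, 0) (87, 16) (70.4069, 16)]  |A|=259.7668
10. ⊥bis P3·P9 via (44.29,5.685): [(70.2175, 15.2928) (71.3252, 0.3289) (71.5351, 0) (87, 0) (87, 16) (70.4069, 16)]  |A|=259.7668
11. canonical 6-gon: [(70.2175, 15.2928) (71.3252, 0.3289) (71.5351, 0) (87, 0) (87, 16) (70.4069, 16)]
12. shoelace: 259.7668

Area of P3's cell: 259.7668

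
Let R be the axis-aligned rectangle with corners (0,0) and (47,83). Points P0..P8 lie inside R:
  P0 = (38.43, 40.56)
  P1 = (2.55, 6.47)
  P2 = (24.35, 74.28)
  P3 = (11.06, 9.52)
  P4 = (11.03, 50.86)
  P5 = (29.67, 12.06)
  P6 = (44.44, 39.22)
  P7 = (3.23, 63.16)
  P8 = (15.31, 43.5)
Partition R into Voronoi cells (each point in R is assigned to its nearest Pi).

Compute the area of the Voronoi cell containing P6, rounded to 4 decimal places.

Area of P6's cell: 197.8319

1. box [0,47]×[0,83]: [(0, 0) (47, 0) (47, 83) (0, 83)]
2. ⊥bis P6·P0 via (41.435,39.89): [(32.5411, 0) (47, 0) (47, 64.8494)]  |A|=468.8272
3. ⊥bis P6·P1 via (23.495,22.845): [(34.497, 8.7725) (41.3554, 0) (47, 0) (47, 64.8494)]  |A|=430.165
4. ⊥bis P6·P2 via (34.395,56.75): [(46.7759, 63.8445) (34.497, 8.7725) (41.3554, 0) (47, 0) (47, 63.9729)]  |A|=430.0668
5. ⊥bis P6·P3 via (27.75,24.37): [(46.7759, 63.8445) (35.9259, 15.1811) (47, 2.7348) (47, 63.9729)]  |A|=343.8348
6. ⊥bis P6·P4 via (27.735,45.04): [(46.7759, 63.8445) (35.9259, 15.1811) (47, 2.7348) (47, 63.9729)]  |A|=343.8348
7. ⊥bis P6·P5 via (37.055,25.64): [(46.7759, 63.8445) (38.1277, 25.0566) (47, 20.2318) (47, 63.9729)]  |A|=197.8319
8. ⊥bis P6·P7 via (23.835,51.19): [(46.7759, 63.8445) (38.1277, 25.0566) (47, 20.2318) (47, 63.9729)]  |A|=197.8319
9. ⊥bis P6·P8 via (29.875,41.36): [(46.7759, 63.8445) (38.1277, 25.0566) (47, 20.2318) (47, 63.9729)]  |A|=197.8319
10. canonical 4-gon: [(46.7759, 63.8445) (38.1277, 25.0566) (47, 20.2318) (47, 63.9729)]
11. shoelace: 197.8319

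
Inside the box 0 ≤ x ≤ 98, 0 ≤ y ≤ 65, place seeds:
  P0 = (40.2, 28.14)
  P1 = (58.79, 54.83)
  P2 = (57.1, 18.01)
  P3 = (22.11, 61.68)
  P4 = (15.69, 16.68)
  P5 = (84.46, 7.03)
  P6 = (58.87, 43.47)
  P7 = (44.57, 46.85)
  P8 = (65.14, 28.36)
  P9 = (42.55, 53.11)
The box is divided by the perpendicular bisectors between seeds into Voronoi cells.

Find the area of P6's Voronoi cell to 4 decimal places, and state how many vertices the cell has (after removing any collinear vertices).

1. box [0,98]×[0,65]: [(0, 0) (98, 0) (98, 65) (0, 65)]
2. ⊥bis P6·P0 via (49.535,35.805): [(78.9346, 0) (98, 0) (98, 65) (25.5629, 65)]  |A|=2973.8315
3. ⊥bis P6·P1 via (58.83,49.15): [(38.6938, 49.0082) (78.9346, 0) (98, 0) (98, 49.4258)]  |A|=1932.8095
4. ⊥bis P6·P2 via (57.985,30.74): [(38.6938, 49.0082) (53.4341, 31.0564) (98, 27.9581) (98, 49.4258)]  |A|=1013.769
5. ⊥bis P6·P3 via (40.49,52.575): [(38.7232, 49.0084) (38.7121, 48.986) (53.4341, 31.0564) (98, 27.9581) (98, 49.4258)]  |A|=1013.7687
6. ⊥bis P6·P4 via (37.28,30.075): [(38.7232, 49.0084) (38.7121, 48.986) (53.4341, 31.0564) (98, 27.9581) (98, 49.4258)]  |A|=1013.7687
7. ⊥bis P6·P5 via (71.665,25.25): [(38.7232, 49.0084) (38.7121, 48.986) (53.4341, 31.0564) (77.5462, 29.3801) (98, 43.7438) (98, 49.4258)]  |A|=852.3307
8. ⊥bis P6·P7 via (51.72,45.16): [(52.6528, 49.1065) (49.5147, 35.8298) (53.4341, 31.0564) (77.5462, 29.3801) (98, 43.7438) (98, 49.4258)]  |A|=759.8203
9. ⊥bis P6·P8 via (62.005,35.915): [(94.5053, 49.4012) (52.6528, 49.1065) (49.5147, 35.8298) (52.6367, 32.0275)]  |A|=384.0871
10. ⊥bis P6·P9 via (50.71,48.29): [(94.5053, 49.4012) (52.6528, 49.1065) (49.5147, 35.8298) (52.6367, 32.0275)]  |A|=384.0871
11. canonical 4-gon: [(94.5053, 49.4012) (52.6528, 49.1065) (49.5147, 35.8298) (52.6367, 32.0275)]
12. shoelace: 384.0871

Area of P6's cell: 384.0871 (4 vertices)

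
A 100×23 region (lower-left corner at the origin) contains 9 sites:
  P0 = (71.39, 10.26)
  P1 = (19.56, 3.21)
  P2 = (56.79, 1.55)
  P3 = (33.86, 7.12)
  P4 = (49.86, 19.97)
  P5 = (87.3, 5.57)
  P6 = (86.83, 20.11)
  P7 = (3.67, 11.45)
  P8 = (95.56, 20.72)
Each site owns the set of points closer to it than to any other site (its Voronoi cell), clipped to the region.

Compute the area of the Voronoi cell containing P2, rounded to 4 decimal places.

1. box [0,100]×[0,23]: [(0, 0) (100, 0) (100, 23) (0, 23)]
2. ⊥bis P2·P0 via (64.09,5.905): [(0, 0) (67.6128, 0) (53.8915, 23) (0, 23)]  |A|=1397.2997
3. ⊥bis P2·P1 via (38.175,2.38): [(38.0689, 0) (67.6128, 0) (53.8915, 23) (39.0944, 23)]  |A|=509.922
4. ⊥bis P2·P3 via (45.325,4.335): [(44.272, 0) (67.6128, 0) (53.8915, 23) (49.859, 23)]  |A|=314.7938
5. ⊥bis P2·P4 via (53.325,10.76): [(46.238, 8.0937) (44.272, 0) (67.6128, 0) (59.7513, 13.1777)]  |A|=203.4777
6. ⊥bis P2·P5 via (72.045,3.56): [(46.238, 8.0937) (44.272, 0) (67.6128, 0) (59.7513, 13.1777)]  |A|=203.4777
7. ⊥bis P2·P6 via (71.81,10.83): [(46.238, 8.0937) (44.272, 0) (67.6128, 0) (59.7513, 13.1777)]  |A|=203.4777
8. ⊥bis P2·P7 via (30.23,6.5): [(46.238, 8.0937) (44.272, 0) (67.6128, 0) (59.7513, 13.1777)]  |A|=203.4777
9. ⊥bis P2·P8 via (76.175,11.135): [(46.238, 8.0937) (44.272, 0) (67.6128, 0) (59.7513, 13.1777)]  |A|=203.4777
10. canonical 4-gon: [(46.238, 8.0937) (44.272, 0) (67.6128, 0) (59.7513, 13.1777)]
11. shoelace: 203.4777

Area of P2's cell: 203.4777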